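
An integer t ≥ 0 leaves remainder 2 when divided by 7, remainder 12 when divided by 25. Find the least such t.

Combine the congruences pairwise.
From t ≡ 2 (mod 7) write t = 2 + 7s. Substituting into t ≡ 12 (mod 25) gives 7s ≡ 10 (mod 25), and since 7⁻¹ ≡ 18 (mod 25), s ≡ 5. Hence t ≡ 2 + 7·5 = 37 (mod 175).

37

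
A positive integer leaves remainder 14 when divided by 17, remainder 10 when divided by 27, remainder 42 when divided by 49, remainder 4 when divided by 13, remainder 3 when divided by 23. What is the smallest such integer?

588826

From n ≡ 14 (mod 17) write n = 14 + 17t. Substituting into n ≡ 10 (mod 27) gives 17t ≡ 23 (mod 27), and since 17⁻¹ ≡ 8 (mod 27), t ≡ 22. Hence n ≡ 14 + 17·22 = 388 (mod 459).
From n ≡ 388 (mod 459) write n = 388 + 459t. Substituting into n ≡ 42 (mod 49) gives 459t ≡ 46 (mod 49), and since 18⁻¹ ≡ 30 (mod 49), t ≡ 8. Hence n ≡ 388 + 459·8 = 4060 (mod 22491).
From n ≡ 4060 (mod 22491) write n = 4060 + 22491t. Substituting into n ≡ 4 (mod 13) gives 22491t ≡ 0 (mod 13), and since 1⁻¹ ≡ 1 (mod 13), t ≡ 0. Hence n ≡ 4060 + 22491·0 = 4060 (mod 292383).
From n ≡ 4060 (mod 292383) write n = 4060 + 292383t. Substituting into n ≡ 3 (mod 23) gives 292383t ≡ 14 (mod 23), and since 7⁻¹ ≡ 10 (mod 23), t ≡ 2. Hence n ≡ 4060 + 292383·2 = 588826 (mod 6724809).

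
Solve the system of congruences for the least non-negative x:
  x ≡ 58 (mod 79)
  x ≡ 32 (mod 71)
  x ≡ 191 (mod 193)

The moduli are pairwise coprime; N = 79·71·193 = 1082537.
N/79 = 13703; 13703 ≡ 36 (mod 79); 36·11 ≡ 1, so inverse 11.
N/71 = 15247; 15247 ≡ 53 (mod 71); 53·67 ≡ 1, so inverse 67.
N/193 = 5609; 5609 ≡ 12 (mod 193); 12·177 ≡ 1, so inverse 177.
x ≡ 58·13703·11 + 32·15247·67 + 191·5609·177 = 231055545.
231055545 mod 1082537 = 475164.

475164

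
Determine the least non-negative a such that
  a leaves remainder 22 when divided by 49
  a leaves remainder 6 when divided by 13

From a ≡ 22 (mod 49) write a = 22 + 49t. Substituting into a ≡ 6 (mod 13) gives 49t ≡ 10 (mod 13), and since 10⁻¹ ≡ 4 (mod 13), t ≡ 1. Hence a ≡ 22 + 49·1 = 71 (mod 637).

71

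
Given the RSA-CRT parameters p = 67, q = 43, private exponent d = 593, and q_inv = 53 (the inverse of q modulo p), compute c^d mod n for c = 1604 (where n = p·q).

d_p = d mod (p−1) = 593 mod 66 = 65; d_q = d mod (q−1) = 5.
m₁ = c^(d_p) mod p: c ≡ 63 (mod 67), and 63^65 mod 67 = 50.
m₂ = c^(d_q) mod q: c ≡ 13 (mod 43), and 13^5 mod 43 = 31.
h = q_inv·(m₁ − m₂) mod p = 53·(50 − 31) mod 67 = 2.
m = m₂ + h·q = 31 + 2·43 = 117.

117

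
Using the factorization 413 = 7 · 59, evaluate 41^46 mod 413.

64

Mod 7: 41 ≡ 6; by Fermat, exponent reduces to 46 mod 6 = 4; 6^4 ≡ 1 (mod 7).
Mod 59: 41 ≡ 41; 41^46 ≡ 5 (mod 59).
Combine by CRT: x ≡ 1 (mod 7), x ≡ 5 (mod 59) ⇒ x ≡ 64 (mod 413).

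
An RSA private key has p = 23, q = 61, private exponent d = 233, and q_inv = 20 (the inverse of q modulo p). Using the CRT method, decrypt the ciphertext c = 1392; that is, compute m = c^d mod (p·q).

1087

d_p = d mod (p−1) = 233 mod 22 = 13; d_q = d mod (q−1) = 53.
m₁ = c^(d_p) mod p: c ≡ 12 (mod 23), and 12^13 mod 23 = 6.
m₂ = c^(d_q) mod q: c ≡ 50 (mod 61), and 50^53 mod 61 = 50.
h = q_inv·(m₁ − m₂) mod p = 20·(6 − 50) mod 23 = 17.
m = m₂ + h·q = 50 + 17·61 = 1087.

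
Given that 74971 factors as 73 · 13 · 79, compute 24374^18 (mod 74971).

42706

Mod 73: 24374 ≡ 65; 65^18 ≡ 1 (mod 73).
Mod 13: 24374 ≡ 12; by Fermat, exponent reduces to 18 mod 12 = 6; 12^6 ≡ 1 (mod 13).
Mod 79: 24374 ≡ 42; 42^18 ≡ 46 (mod 79).
Combine by CRT: x ≡ 1 (mod 73), x ≡ 1 (mod 13), x ≡ 46 (mod 79) ⇒ x ≡ 42706 (mod 74971).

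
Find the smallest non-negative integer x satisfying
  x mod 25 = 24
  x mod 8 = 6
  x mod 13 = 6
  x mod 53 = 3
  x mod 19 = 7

1039174

The moduli are pairwise coprime; N = 25·8·13·53·19 = 2618200.
N/25 = 104728; 104728 ≡ 3 (mod 25); 3·17 ≡ 1, so inverse 17.
N/8 = 327275; 327275 ≡ 3 (mod 8); 3·3 ≡ 1, so inverse 3.
N/13 = 201400; 201400 ≡ 4 (mod 13); 4·10 ≡ 1, so inverse 10.
N/53 = 49400; 49400 ≡ 4 (mod 53); 4·40 ≡ 1, so inverse 40.
N/19 = 137800; 137800 ≡ 12 (mod 19); 12·8 ≡ 1, so inverse 8.
x ≡ 24·104728·17 + 6·327275·3 + 6·201400·10 + 3·49400·40 + 7·137800·8 = 74348774.
74348774 mod 2618200 = 1039174.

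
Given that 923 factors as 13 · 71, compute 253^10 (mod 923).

Mod 13: 253 ≡ 6; 6^10 ≡ 4 (mod 13).
Mod 71: 253 ≡ 40; 40^10 ≡ 20 (mod 71).
Combine by CRT: x ≡ 4 (mod 13), x ≡ 20 (mod 71) ⇒ x ≡ 446 (mod 923).

446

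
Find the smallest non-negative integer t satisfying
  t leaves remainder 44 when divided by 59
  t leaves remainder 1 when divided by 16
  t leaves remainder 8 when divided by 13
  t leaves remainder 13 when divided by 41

From t ≡ 44 (mod 59) write t = 44 + 59s. Substituting into t ≡ 1 (mod 16) gives 59s ≡ 5 (mod 16), and since 11⁻¹ ≡ 3 (mod 16), s ≡ 15. Hence t ≡ 44 + 59·15 = 929 (mod 944).
From t ≡ 929 (mod 944) write t = 929 + 944s. Substituting into t ≡ 8 (mod 13) gives 944s ≡ 2 (mod 13), and since 8⁻¹ ≡ 5 (mod 13), s ≡ 10. Hence t ≡ 929 + 944·10 = 10369 (mod 12272).
From t ≡ 10369 (mod 12272) write t = 10369 + 12272s. Substituting into t ≡ 13 (mod 41) gives 12272s ≡ 17 (mod 41), and since 13⁻¹ ≡ 19 (mod 41), s ≡ 36. Hence t ≡ 10369 + 12272·36 = 452161 (mod 503152).

452161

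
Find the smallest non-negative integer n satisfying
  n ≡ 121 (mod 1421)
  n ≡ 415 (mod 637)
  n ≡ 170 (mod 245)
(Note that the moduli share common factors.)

76855

gcd(1421, 637) = 49 and 49 | (415 − 121), so the pair is consistent; merging gives n ≡ 2963 (mod 18473), where 18473 = lcm(1421, 637).
gcd(18473, 245) = 49 and 49 | (170 − 2963), so the pair is consistent; merging gives n ≡ 76855 (mod 92365), where 92365 = lcm(18473, 245).
The solution is unique modulo lcm(1421, 637, 245) = 92365.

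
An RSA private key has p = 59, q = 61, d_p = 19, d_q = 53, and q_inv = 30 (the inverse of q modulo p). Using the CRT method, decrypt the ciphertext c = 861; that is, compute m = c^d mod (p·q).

m₁ = c^(d_p) mod p: c ≡ 35 (mod 59), and 35^19 mod 59 = 3.
m₂ = c^(d_q) mod q: c ≡ 7 (mod 61), and 7^53 mod 61 = 44.
h = q_inv·(m₁ − m₂) mod p = 30·(3 − 44) mod 59 = 9.
m = m₂ + h·q = 44 + 9·61 = 593.

593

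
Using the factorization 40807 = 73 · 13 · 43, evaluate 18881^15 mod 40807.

Mod 73: 18881 ≡ 47; 47^15 ≡ 7 (mod 73).
Mod 13: 18881 ≡ 5; by Fermat, exponent reduces to 15 mod 12 = 3; 5^3 ≡ 8 (mod 13).
Mod 43: 18881 ≡ 4; 4^15 ≡ 4 (mod 43).
Combine by CRT: x ≡ 7 (mod 73), x ≡ 8 (mod 13), x ≡ 4 (mod 43) ⇒ x ≡ 33587 (mod 40807).

33587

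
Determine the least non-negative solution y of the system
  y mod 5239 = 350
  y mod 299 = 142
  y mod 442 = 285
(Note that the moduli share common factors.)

3568109

gcd(5239, 299) = 13 and 13 | (142 − 350), so the pair is consistent; merging gives y ≡ 73696 (mod 120497), where 120497 = lcm(5239, 299).
gcd(120497, 442) = 13 and 13 | (285 − 73696), so the pair is consistent; merging gives y ≡ 3568109 (mod 4096898), where 4096898 = lcm(120497, 442).
The solution is unique modulo lcm(5239, 299, 442) = 4096898.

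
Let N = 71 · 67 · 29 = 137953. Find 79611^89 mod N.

39009

Mod 71: 79611 ≡ 20; by Fermat, exponent reduces to 89 mod 70 = 19; 20^19 ≡ 30 (mod 71).
Mod 67: 79611 ≡ 15; by Fermat, exponent reduces to 89 mod 66 = 23; 15^23 ≡ 15 (mod 67).
Mod 29: 79611 ≡ 6; by Fermat, exponent reduces to 89 mod 28 = 5; 6^5 ≡ 4 (mod 29).
Combine by CRT: x ≡ 30 (mod 71), x ≡ 15 (mod 67), x ≡ 4 (mod 29) ⇒ x ≡ 39009 (mod 137953).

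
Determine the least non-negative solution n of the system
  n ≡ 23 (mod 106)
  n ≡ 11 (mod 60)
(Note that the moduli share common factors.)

gcd(106, 60) = 2 and 2 | (11 − 23), so the pair is consistent; merging gives n ≡ 1931 (mod 3180), where 3180 = lcm(106, 60).
The solution is unique modulo lcm(106, 60) = 3180.

1931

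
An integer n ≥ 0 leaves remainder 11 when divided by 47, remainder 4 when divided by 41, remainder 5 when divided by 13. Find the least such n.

The moduli are pairwise coprime; M = 47·41·13 = 25051.
M/47 = 533; 533 ≡ 16 (mod 47); 16·3 ≡ 1, so inverse 3.
M/41 = 611; 611 ≡ 37 (mod 41); 37·10 ≡ 1, so inverse 10.
M/13 = 1927; 1927 ≡ 3 (mod 13); 3·9 ≡ 1, so inverse 9.
n ≡ 11·533·3 + 4·611·10 + 5·1927·9 = 128744.
128744 mod 25051 = 3489.

3489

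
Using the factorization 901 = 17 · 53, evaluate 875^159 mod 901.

338

Mod 17: 875 ≡ 8; by Fermat, exponent reduces to 159 mod 16 = 15; 8^15 ≡ 15 (mod 17).
Mod 53: 875 ≡ 27; by Fermat, exponent reduces to 159 mod 52 = 3; 27^3 ≡ 20 (mod 53).
Combine by CRT: x ≡ 15 (mod 17), x ≡ 20 (mod 53) ⇒ x ≡ 338 (mod 901).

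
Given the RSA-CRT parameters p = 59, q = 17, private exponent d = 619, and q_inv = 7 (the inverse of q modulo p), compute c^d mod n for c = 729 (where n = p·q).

9

d_p = d mod (p−1) = 619 mod 58 = 39; d_q = d mod (q−1) = 11.
m₁ = c^(d_p) mod p: c ≡ 21 (mod 59), and 21^39 mod 59 = 9.
m₂ = c^(d_q) mod q: c ≡ 15 (mod 17), and 15^11 mod 17 = 9.
h = q_inv·(m₁ − m₂) mod p = 7·(9 − 9) mod 59 = 0.
m = m₂ + h·q = 9 + 0·17 = 9.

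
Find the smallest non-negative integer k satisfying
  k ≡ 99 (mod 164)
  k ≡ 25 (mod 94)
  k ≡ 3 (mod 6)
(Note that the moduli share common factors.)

8955

Combine the congruences pairwise.
gcd(164, 94) = 2 and 2 | (25 − 99), so the pair is consistent; merging gives k ≡ 1247 (mod 7708), where 7708 = lcm(164, 94).
gcd(7708, 6) = 2 and 2 | (3 − 1247), so the pair is consistent; merging gives k ≡ 8955 (mod 23124), where 23124 = lcm(7708, 6).
The solution is unique modulo lcm(164, 94, 6) = 23124.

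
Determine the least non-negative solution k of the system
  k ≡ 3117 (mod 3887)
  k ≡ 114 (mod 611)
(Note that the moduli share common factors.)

14778

gcd(3887, 611) = 13 and 13 | (114 − 3117), so the pair is consistent; merging gives k ≡ 14778 (mod 182689), where 182689 = lcm(3887, 611).
The solution is unique modulo lcm(3887, 611) = 182689.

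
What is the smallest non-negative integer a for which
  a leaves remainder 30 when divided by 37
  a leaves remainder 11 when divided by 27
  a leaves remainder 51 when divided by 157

94565

Combine the congruences pairwise.
From a ≡ 30 (mod 37) write a = 30 + 37t. Substituting into a ≡ 11 (mod 27) gives 37t ≡ 8 (mod 27), and since 10⁻¹ ≡ 19 (mod 27), t ≡ 17. Hence a ≡ 30 + 37·17 = 659 (mod 999).
From a ≡ 659 (mod 999) write a = 659 + 999t. Substituting into a ≡ 51 (mod 157) gives 999t ≡ 20 (mod 157), and since 57⁻¹ ≡ 146 (mod 157), t ≡ 94. Hence a ≡ 659 + 999·94 = 94565 (mod 156843).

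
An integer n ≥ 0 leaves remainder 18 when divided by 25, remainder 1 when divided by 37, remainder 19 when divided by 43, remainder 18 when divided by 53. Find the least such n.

1046768

The moduli are pairwise coprime; M = 25·37·43·53 = 2108075.
M/25 = 84323; 84323 ≡ 23 (mod 25); 23·12 ≡ 1, so inverse 12.
M/37 = 56975; 56975 ≡ 32 (mod 37); 32·22 ≡ 1, so inverse 22.
M/43 = 49025; 49025 ≡ 5 (mod 43); 5·26 ≡ 1, so inverse 26.
M/53 = 39775; 39775 ≡ 25 (mod 53); 25·17 ≡ 1, so inverse 17.
n ≡ 18·84323·12 + 1·56975·22 + 19·49025·26 + 18·39775·17 = 55856718.
55856718 mod 2108075 = 1046768.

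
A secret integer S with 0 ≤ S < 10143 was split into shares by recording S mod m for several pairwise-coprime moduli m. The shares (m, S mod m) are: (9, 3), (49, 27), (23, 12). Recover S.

The moduli are pairwise coprime; N = 9·49·23 = 10143.
N/9 = 1127; 1127 ≡ 2 (mod 9); 2·5 ≡ 1, so inverse 5.
N/49 = 207; 207 ≡ 11 (mod 49); 11·9 ≡ 1, so inverse 9.
N/23 = 441; 441 ≡ 4 (mod 23); 4·6 ≡ 1, so inverse 6.
S ≡ 3·1127·5 + 27·207·9 + 12·441·6 = 98958.
98958 mod 10143 = 7671.

7671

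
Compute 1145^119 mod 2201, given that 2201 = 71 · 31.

573

Mod 71: 1145 ≡ 9; by Fermat, exponent reduces to 119 mod 70 = 49; 9^49 ≡ 5 (mod 71).
Mod 31: 1145 ≡ 29; by Fermat, exponent reduces to 119 mod 30 = 29; 29^29 ≡ 15 (mod 31).
Combine by CRT: x ≡ 5 (mod 71), x ≡ 15 (mod 31) ⇒ x ≡ 573 (mod 2201).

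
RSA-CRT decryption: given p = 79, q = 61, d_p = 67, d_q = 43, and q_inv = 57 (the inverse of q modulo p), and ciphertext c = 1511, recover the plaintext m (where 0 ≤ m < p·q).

m₁ = c^(d_p) mod p: c ≡ 10 (mod 79), and 10^67 mod 79 = 21.
m₂ = c^(d_q) mod q: c ≡ 47 (mod 61), and 47^43 mod 61 = 47.
h = q_inv·(m₁ − m₂) mod p = 57·(21 − 47) mod 79 = 19.
m = m₂ + h·q = 47 + 19·61 = 1206.

1206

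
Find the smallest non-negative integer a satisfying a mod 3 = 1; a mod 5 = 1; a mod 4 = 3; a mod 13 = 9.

451

From a ≡ 1 (mod 3) write a = 1 + 3t. Substituting into a ≡ 1 (mod 5) gives 3t ≡ 0 (mod 5), and since 3⁻¹ ≡ 2 (mod 5), t ≡ 0. Hence a ≡ 1 + 3·0 = 1 (mod 15).
From a ≡ 1 (mod 15) write a = 1 + 15t. Substituting into a ≡ 3 (mod 4) gives 15t ≡ 2 (mod 4), and since 3⁻¹ ≡ 3 (mod 4), t ≡ 2. Hence a ≡ 1 + 15·2 = 31 (mod 60).
From a ≡ 31 (mod 60) write a = 31 + 60t. Substituting into a ≡ 9 (mod 13) gives 60t ≡ 4 (mod 13), and since 8⁻¹ ≡ 5 (mod 13), t ≡ 7. Hence a ≡ 31 + 60·7 = 451 (mod 780).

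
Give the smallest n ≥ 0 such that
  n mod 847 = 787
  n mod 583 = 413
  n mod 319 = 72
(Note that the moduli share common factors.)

362456

Combine the congruences pairwise.
gcd(847, 583) = 11 and 11 | (413 − 787), so the pair is consistent; merging gives n ≡ 3328 (mod 44891), where 44891 = lcm(847, 583).
gcd(44891, 319) = 11 and 11 | (72 − 3328), so the pair is consistent; merging gives n ≡ 362456 (mod 1301839), where 1301839 = lcm(44891, 319).
The solution is unique modulo lcm(847, 583, 319) = 1301839.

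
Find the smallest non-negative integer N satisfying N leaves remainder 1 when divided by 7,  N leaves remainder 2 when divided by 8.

50

From N ≡ 1 (mod 7) write N = 1 + 7t. Substituting into N ≡ 2 (mod 8) gives 7t ≡ 1 (mod 8), and since 7⁻¹ ≡ 7 (mod 8), t ≡ 7. Hence N ≡ 1 + 7·7 = 50 (mod 56).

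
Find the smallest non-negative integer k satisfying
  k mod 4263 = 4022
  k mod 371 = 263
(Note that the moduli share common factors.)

63704

gcd(4263, 371) = 7 and 7 | (263 − 4022), so the pair is consistent; merging gives k ≡ 63704 (mod 225939), where 225939 = lcm(4263, 371).
The solution is unique modulo lcm(4263, 371) = 225939.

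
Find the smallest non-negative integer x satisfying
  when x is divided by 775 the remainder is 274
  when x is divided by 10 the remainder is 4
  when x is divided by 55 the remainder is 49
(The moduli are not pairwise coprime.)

Combine the congruences pairwise.
gcd(775, 10) = 5 and 5 | (4 − 274), so the pair is consistent; merging gives x ≡ 274 (mod 1550), where 1550 = lcm(775, 10).
gcd(1550, 55) = 5 and 5 | (49 − 274), so the pair is consistent; merging gives x ≡ 8024 (mod 17050), where 17050 = lcm(1550, 55).
The solution is unique modulo lcm(775, 10, 55) = 17050.

8024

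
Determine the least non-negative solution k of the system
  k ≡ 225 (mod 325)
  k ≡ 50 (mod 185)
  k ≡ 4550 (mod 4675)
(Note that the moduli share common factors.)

gcd(325, 185) = 5 and 5 | (50 − 225), so the pair is consistent; merging gives k ≡ 2825 (mod 12025), where 12025 = lcm(325, 185).
gcd(12025, 4675) = 25 and 25 | (4550 − 2825), so the pair is consistent; merging gives k ≡ 1313550 (mod 2248675), where 2248675 = lcm(12025, 4675).
The solution is unique modulo lcm(325, 185, 4675) = 2248675.

1313550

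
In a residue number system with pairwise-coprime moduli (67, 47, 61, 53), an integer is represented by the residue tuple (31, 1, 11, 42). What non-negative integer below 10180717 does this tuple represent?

4214867

From x ≡ 31 (mod 67) write x = 31 + 67t. Substituting into x ≡ 1 (mod 47) gives 67t ≡ 17 (mod 47), and since 20⁻¹ ≡ 40 (mod 47), t ≡ 22. Hence x ≡ 31 + 67·22 = 1505 (mod 3149).
From x ≡ 1505 (mod 3149) write x = 1505 + 3149t. Substituting into x ≡ 11 (mod 61) gives 3149t ≡ 31 (mod 61), and since 38⁻¹ ≡ 53 (mod 61), t ≡ 57. Hence x ≡ 1505 + 3149·57 = 180998 (mod 192089).
From x ≡ 180998 (mod 192089) write x = 180998 + 192089t. Substituting into x ≡ 42 (mod 53) gives 192089t ≡ 39 (mod 53), and since 17⁻¹ ≡ 25 (mod 53), t ≡ 21. Hence x ≡ 180998 + 192089·21 = 4214867 (mod 10180717).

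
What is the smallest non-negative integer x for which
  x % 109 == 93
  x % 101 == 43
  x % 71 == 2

The moduli are pairwise coprime; N = 109·101·71 = 781639.
N/109 = 7171; 7171 ≡ 86 (mod 109); 86·90 ≡ 1, so inverse 90.
N/101 = 7739; 7739 ≡ 63 (mod 101); 63·93 ≡ 1, so inverse 93.
N/71 = 11009; 11009 ≡ 4 (mod 71); 4·18 ≡ 1, so inverse 18.
x ≡ 93·7171·90 + 43·7739·93 + 2·11009·18 = 91365855.
91365855 mod 781639 = 695731.

695731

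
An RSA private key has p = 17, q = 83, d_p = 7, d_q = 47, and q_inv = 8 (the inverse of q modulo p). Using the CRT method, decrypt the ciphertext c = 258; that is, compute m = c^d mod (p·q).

1320

m₁ = c^(d_p) mod p: c ≡ 3 (mod 17), and 3^7 mod 17 = 11.
m₂ = c^(d_q) mod q: c ≡ 9 (mod 83), and 9^47 mod 83 = 75.
h = q_inv·(m₁ − m₂) mod p = 8·(11 − 75) mod 17 = 15.
m = m₂ + h·q = 75 + 15·83 = 1320.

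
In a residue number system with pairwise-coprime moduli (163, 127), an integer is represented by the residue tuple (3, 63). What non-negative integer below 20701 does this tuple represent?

7175

Combine the congruences pairwise.
From x ≡ 3 (mod 163) write x = 3 + 163t. Substituting into x ≡ 63 (mod 127) gives 163t ≡ 60 (mod 127), and since 36⁻¹ ≡ 60 (mod 127), t ≡ 44. Hence x ≡ 3 + 163·44 = 7175 (mod 20701).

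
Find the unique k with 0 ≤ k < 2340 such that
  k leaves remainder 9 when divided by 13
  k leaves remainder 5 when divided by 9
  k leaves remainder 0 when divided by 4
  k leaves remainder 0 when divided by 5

The moduli are pairwise coprime; N = 13·9·4·5 = 2340.
N/13 = 180; 180 ≡ 11 (mod 13); 11·6 ≡ 1, so inverse 6.
N/9 = 260; 260 ≡ 8 (mod 9); 8·8 ≡ 1, so inverse 8.
N/4 = 585; 585 ≡ 1 (mod 4), inverse 1.
N/5 = 468; 468 ≡ 3 (mod 5); 3·2 ≡ 1, so inverse 2.
k ≡ 9·180·6 + 5·260·8 + 0·585·1 + 0·468·2 = 20120.
20120 mod 2340 = 1400.

1400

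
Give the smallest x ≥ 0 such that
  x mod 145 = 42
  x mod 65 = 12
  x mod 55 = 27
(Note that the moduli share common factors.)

gcd(145, 65) = 5 and 5 | (12 − 42), so the pair is consistent; merging gives x ≡ 1637 (mod 1885), where 1885 = lcm(145, 65).
gcd(1885, 55) = 5 and 5 | (27 − 1637), so the pair is consistent; merging gives x ≡ 20487 (mod 20735), where 20735 = lcm(1885, 55).
The solution is unique modulo lcm(145, 65, 55) = 20735.

20487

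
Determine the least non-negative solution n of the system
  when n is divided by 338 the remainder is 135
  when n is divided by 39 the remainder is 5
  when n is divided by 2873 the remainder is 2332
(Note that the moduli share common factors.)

gcd(338, 39) = 13 and 13 | (5 − 135), so the pair is consistent; merging gives n ≡ 473 (mod 1014), where 1014 = lcm(338, 39).
gcd(1014, 2873) = 169 and 169 | (2332 − 473), so the pair is consistent; merging gives n ≡ 16697 (mod 17238), where 17238 = lcm(1014, 2873).
The solution is unique modulo lcm(338, 39, 2873) = 17238.

16697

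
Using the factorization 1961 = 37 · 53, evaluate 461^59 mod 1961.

1276

Mod 37: 461 ≡ 17; by Fermat, exponent reduces to 59 mod 36 = 23; 17^23 ≡ 18 (mod 37).
Mod 53: 461 ≡ 37; by Fermat, exponent reduces to 59 mod 52 = 7; 37^7 ≡ 4 (mod 53).
Combine by CRT: x ≡ 18 (mod 37), x ≡ 4 (mod 53) ⇒ x ≡ 1276 (mod 1961).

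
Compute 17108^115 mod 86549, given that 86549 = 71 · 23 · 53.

Mod 71: 17108 ≡ 68; by Fermat, exponent reduces to 115 mod 70 = 45; 68^45 ≡ 23 (mod 71).
Mod 23: 17108 ≡ 19; by Fermat, exponent reduces to 115 mod 22 = 5; 19^5 ≡ 11 (mod 23).
Mod 53: 17108 ≡ 42; by Fermat, exponent reduces to 115 mod 52 = 11; 42^11 ≡ 46 (mod 53).
Combine by CRT: x ≡ 23 (mod 71), x ≡ 11 (mod 23), x ≡ 46 (mod 53) ⇒ x ≡ 38789 (mod 86549).

38789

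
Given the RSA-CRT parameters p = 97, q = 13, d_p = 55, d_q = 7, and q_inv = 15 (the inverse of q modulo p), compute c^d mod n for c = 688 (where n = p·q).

675

m₁ = c^(d_p) mod p: c ≡ 9 (mod 97), and 9^55 mod 97 = 93.
m₂ = c^(d_q) mod q: c ≡ 12 (mod 13), and 12^7 mod 13 = 12.
h = q_inv·(m₁ − m₂) mod p = 15·(93 − 12) mod 97 = 51.
m = m₂ + h·q = 12 + 51·13 = 675.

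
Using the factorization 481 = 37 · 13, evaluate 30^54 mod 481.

1

Mod 37: 30 ≡ 30; by Fermat, exponent reduces to 54 mod 36 = 18; 30^18 ≡ 1 (mod 37).
Mod 13: 30 ≡ 4; by Fermat, exponent reduces to 54 mod 12 = 6; 4^6 ≡ 1 (mod 13).
Combine by CRT: x ≡ 1 (mod 37), x ≡ 1 (mod 13) ⇒ x ≡ 1 (mod 481).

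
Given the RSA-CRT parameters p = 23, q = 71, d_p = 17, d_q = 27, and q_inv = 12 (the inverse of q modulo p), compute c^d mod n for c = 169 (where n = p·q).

m₁ = c^(d_p) mod p: c ≡ 8 (mod 23), and 8^17 mod 23 = 13.
m₂ = c^(d_q) mod q: c ≡ 27 (mod 71), and 27^27 mod 71 = 2.
h = q_inv·(m₁ − m₂) mod p = 12·(13 − 2) mod 23 = 17.
m = m₂ + h·q = 2 + 17·71 = 1209.

1209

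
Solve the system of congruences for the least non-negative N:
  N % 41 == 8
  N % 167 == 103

From N ≡ 8 (mod 41) write N = 8 + 41t. Substituting into N ≡ 103 (mod 167) gives 41t ≡ 95 (mod 167), and since 41⁻¹ ≡ 110 (mod 167), t ≡ 96. Hence N ≡ 8 + 41·96 = 3944 (mod 6847).

3944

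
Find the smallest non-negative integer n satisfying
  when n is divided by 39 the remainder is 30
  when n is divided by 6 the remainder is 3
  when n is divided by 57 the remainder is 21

gcd(39, 6) = 3 and 3 | (3 − 30), so the pair is consistent; merging gives n ≡ 69 (mod 78), where 78 = lcm(39, 6).
gcd(78, 57) = 3 and 3 | (21 − 69), so the pair is consistent; merging gives n ≡ 1161 (mod 1482), where 1482 = lcm(78, 57).
The solution is unique modulo lcm(39, 6, 57) = 1482.

1161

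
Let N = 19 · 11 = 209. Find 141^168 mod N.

Mod 19: 141 ≡ 8; by Fermat, exponent reduces to 168 mod 18 = 6; 8^6 ≡ 1 (mod 19).
Mod 11: 141 ≡ 9; by Fermat, exponent reduces to 168 mod 10 = 8; 9^8 ≡ 3 (mod 11).
Combine by CRT: x ≡ 1 (mod 19), x ≡ 3 (mod 11) ⇒ x ≡ 58 (mod 209).

58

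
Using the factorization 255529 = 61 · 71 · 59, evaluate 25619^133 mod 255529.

172263

Mod 61: 25619 ≡ 60; by Fermat, exponent reduces to 133 mod 60 = 13; 60^13 ≡ 60 (mod 61).
Mod 71: 25619 ≡ 59; by Fermat, exponent reduces to 133 mod 70 = 63; 59^63 ≡ 17 (mod 71).
Mod 59: 25619 ≡ 13; by Fermat, exponent reduces to 133 mod 58 = 17; 13^17 ≡ 42 (mod 59).
Combine by CRT: x ≡ 60 (mod 61), x ≡ 17 (mod 71), x ≡ 42 (mod 59) ⇒ x ≡ 172263 (mod 255529).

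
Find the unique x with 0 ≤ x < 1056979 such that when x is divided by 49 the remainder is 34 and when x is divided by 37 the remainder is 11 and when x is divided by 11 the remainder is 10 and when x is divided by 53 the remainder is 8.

The moduli are pairwise coprime; N = 49·37·11·53 = 1056979.
N/49 = 21571; 21571 ≡ 11 (mod 49); 11·9 ≡ 1, so inverse 9.
N/37 = 28567; 28567 ≡ 3 (mod 37); 3·25 ≡ 1, so inverse 25.
N/11 = 96089; 96089 ≡ 4 (mod 11); 4·3 ≡ 1, so inverse 3.
N/53 = 19943; 19943 ≡ 15 (mod 53); 15·46 ≡ 1, so inverse 46.
x ≡ 34·21571·9 + 11·28567·25 + 10·96089·3 + 8·19943·46 = 24678345.
24678345 mod 1056979 = 367828.

367828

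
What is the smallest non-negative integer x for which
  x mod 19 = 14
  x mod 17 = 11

From x ≡ 14 (mod 19) write x = 14 + 19t. Substituting into x ≡ 11 (mod 17) gives 19t ≡ 14 (mod 17), and since 2⁻¹ ≡ 9 (mod 17), t ≡ 7. Hence x ≡ 14 + 19·7 = 147 (mod 323).

147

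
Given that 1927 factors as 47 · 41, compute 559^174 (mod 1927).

Mod 47: 559 ≡ 42; by Fermat, exponent reduces to 174 mod 46 = 36; 42^36 ≡ 4 (mod 47).
Mod 41: 559 ≡ 26; by Fermat, exponent reduces to 174 mod 40 = 14; 26^14 ≡ 8 (mod 41).
Combine by CRT: x ≡ 4 (mod 47), x ≡ 8 (mod 41) ⇒ x ≡ 1320 (mod 1927).

1320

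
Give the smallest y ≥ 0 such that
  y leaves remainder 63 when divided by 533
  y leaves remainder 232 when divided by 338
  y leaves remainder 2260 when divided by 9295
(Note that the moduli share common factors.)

20850

Combine the congruences pairwise.
gcd(533, 338) = 13 and 13 | (232 − 63), so the pair is consistent; merging gives y ≡ 6992 (mod 13858), where 13858 = lcm(533, 338).
gcd(13858, 9295) = 169 and 169 | (2260 − 6992), so the pair is consistent; merging gives y ≡ 20850 (mod 762190), where 762190 = lcm(13858, 9295).
The solution is unique modulo lcm(533, 338, 9295) = 762190.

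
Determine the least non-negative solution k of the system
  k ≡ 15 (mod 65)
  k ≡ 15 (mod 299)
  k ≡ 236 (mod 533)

4500

gcd(65, 299) = 13 and 13 | (15 − 15), so the pair is consistent; merging gives k ≡ 15 (mod 1495), where 1495 = lcm(65, 299).
gcd(1495, 533) = 13 and 13 | (236 − 15), so the pair is consistent; merging gives k ≡ 4500 (mod 61295), where 61295 = lcm(1495, 533).
The solution is unique modulo lcm(65, 299, 533) = 61295.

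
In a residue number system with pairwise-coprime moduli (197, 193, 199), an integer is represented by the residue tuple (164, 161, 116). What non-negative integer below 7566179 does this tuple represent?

788952

The moduli are pairwise coprime; N = 197·193·199 = 7566179.
N/197 = 38407; 38407 ≡ 189 (mod 197); 189·123 ≡ 1, so inverse 123.
N/193 = 39203; 39203 ≡ 24 (mod 193); 24·185 ≡ 1, so inverse 185.
N/199 = 38021; 38021 ≡ 12 (mod 199); 12·83 ≡ 1, so inverse 83.
x ≡ 164·38407·123 + 161·39203·185 + 116·38021·83 = 2308473547.
2308473547 mod 7566179 = 788952.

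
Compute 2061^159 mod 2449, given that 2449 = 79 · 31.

1765

Mod 79: 2061 ≡ 7; by Fermat, exponent reduces to 159 mod 78 = 3; 7^3 ≡ 27 (mod 79).
Mod 31: 2061 ≡ 15; by Fermat, exponent reduces to 159 mod 30 = 9; 15^9 ≡ 29 (mod 31).
Combine by CRT: x ≡ 27 (mod 79), x ≡ 29 (mod 31) ⇒ x ≡ 1765 (mod 2449).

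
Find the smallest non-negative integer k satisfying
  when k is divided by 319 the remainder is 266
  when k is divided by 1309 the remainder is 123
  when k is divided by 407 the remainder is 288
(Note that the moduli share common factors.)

Combine the congruences pairwise.
gcd(319, 1309) = 11 and 11 | (123 − 266), so the pair is consistent; merging gives k ≡ 18449 (mod 37961), where 37961 = lcm(319, 1309).
gcd(37961, 407) = 11 and 11 | (288 − 18449), so the pair is consistent; merging gives k ≡ 1195240 (mod 1404557), where 1404557 = lcm(37961, 407).
The solution is unique modulo lcm(319, 1309, 407) = 1404557.

1195240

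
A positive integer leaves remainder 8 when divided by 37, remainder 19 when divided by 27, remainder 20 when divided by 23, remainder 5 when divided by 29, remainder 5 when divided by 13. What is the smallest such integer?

8443297

From t ≡ 8 (mod 37) write t = 8 + 37s. Substituting into t ≡ 19 (mod 27) gives 37s ≡ 11 (mod 27), and since 10⁻¹ ≡ 19 (mod 27), s ≡ 20. Hence t ≡ 8 + 37·20 = 748 (mod 999).
From t ≡ 748 (mod 999) write t = 748 + 999s. Substituting into t ≡ 20 (mod 23) gives 999s ≡ 8 (mod 23), and since 10⁻¹ ≡ 7 (mod 23), s ≡ 10. Hence t ≡ 748 + 999·10 = 10738 (mod 22977).
From t ≡ 10738 (mod 22977) write t = 10738 + 22977s. Substituting into t ≡ 5 (mod 29) gives 22977s ≡ 26 (mod 29), and since 9⁻¹ ≡ 13 (mod 29), s ≡ 19. Hence t ≡ 10738 + 22977·19 = 447301 (mod 666333).
From t ≡ 447301 (mod 666333) write t = 447301 + 666333s. Substituting into t ≡ 5 (mod 13) gives 666333s ≡ 8 (mod 13), and since 5⁻¹ ≡ 8 (mod 13), s ≡ 12. Hence t ≡ 447301 + 666333·12 = 8443297 (mod 8662329).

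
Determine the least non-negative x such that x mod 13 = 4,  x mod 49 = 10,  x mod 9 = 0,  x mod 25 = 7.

17307

The moduli are pairwise coprime; N = 13·49·9·25 = 143325.
N/13 = 11025; 11025 ≡ 1 (mod 13), inverse 1.
N/49 = 2925; 2925 ≡ 34 (mod 49); 34·13 ≡ 1, so inverse 13.
N/9 = 15925; 15925 ≡ 4 (mod 9); 4·7 ≡ 1, so inverse 7.
N/25 = 5733; 5733 ≡ 8 (mod 25); 8·22 ≡ 1, so inverse 22.
x ≡ 4·11025·1 + 10·2925·13 + 0·15925·7 + 7·5733·22 = 1307232.
1307232 mod 143325 = 17307.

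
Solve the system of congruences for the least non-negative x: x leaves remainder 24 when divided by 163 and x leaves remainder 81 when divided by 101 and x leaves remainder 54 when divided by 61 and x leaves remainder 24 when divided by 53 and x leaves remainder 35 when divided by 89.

The moduli are pairwise coprime; N = 163·101·61·53·89 = 4737014231.
N/163 = 29061437; 29061437 ≡ 4 (mod 163); 4·41 ≡ 1, so inverse 41.
N/101 = 46901131; 46901131 ≡ 64 (mod 101); 64·30 ≡ 1, so inverse 30.
N/61 = 77655971; 77655971 ≡ 43 (mod 61); 43·44 ≡ 1, so inverse 44.
N/53 = 89377627; 89377627 ≡ 17 (mod 53); 17·25 ≡ 1, so inverse 25.
N/89 = 53224879; 53224879 ≡ 31 (mod 89); 31·23 ≡ 1, so inverse 23.
x ≡ 24·29061437·41 + 81·46901131·30 + 54·77655971·44 + 24·89377627·25 + 35·53224879·23 = 423549393229.
423549393229 mod 4737014231 = 1955126670.

1955126670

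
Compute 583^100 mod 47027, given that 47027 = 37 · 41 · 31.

44076

Mod 37: 583 ≡ 28; by Fermat, exponent reduces to 100 mod 36 = 28; 28^28 ≡ 9 (mod 37).
Mod 41: 583 ≡ 9; by Fermat, exponent reduces to 100 mod 40 = 20; 9^20 ≡ 1 (mod 41).
Mod 31: 583 ≡ 25; by Fermat, exponent reduces to 100 mod 30 = 10; 25^10 ≡ 25 (mod 31).
Combine by CRT: x ≡ 9 (mod 37), x ≡ 1 (mod 41), x ≡ 25 (mod 31) ⇒ x ≡ 44076 (mod 47027).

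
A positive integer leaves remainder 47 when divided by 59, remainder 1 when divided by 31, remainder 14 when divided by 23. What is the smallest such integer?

20461

The moduli are pairwise coprime; N = 59·31·23 = 42067.
N/59 = 713; 713 ≡ 5 (mod 59); 5·12 ≡ 1, so inverse 12.
N/31 = 1357; 1357 ≡ 24 (mod 31); 24·22 ≡ 1, so inverse 22.
N/23 = 1829; 1829 ≡ 12 (mod 23); 12·2 ≡ 1, so inverse 2.
k ≡ 47·713·12 + 1·1357·22 + 14·1829·2 = 483198.
483198 mod 42067 = 20461.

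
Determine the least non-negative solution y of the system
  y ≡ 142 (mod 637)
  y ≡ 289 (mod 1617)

11608

Combine the congruences pairwise.
gcd(637, 1617) = 49 and 49 | (289 − 142), so the pair is consistent; merging gives y ≡ 11608 (mod 21021), where 21021 = lcm(637, 1617).
The solution is unique modulo lcm(637, 1617) = 21021.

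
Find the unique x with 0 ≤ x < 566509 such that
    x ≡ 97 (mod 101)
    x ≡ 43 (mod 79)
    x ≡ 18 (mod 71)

The moduli are pairwise coprime; N = 101·79·71 = 566509.
N/101 = 5609; 5609 ≡ 54 (mod 101); 54·58 ≡ 1, so inverse 58.
N/79 = 7171; 7171 ≡ 61 (mod 79); 61·57 ≡ 1, so inverse 57.
N/71 = 7979; 7979 ≡ 27 (mod 71); 27·50 ≡ 1, so inverse 50.
x ≡ 97·5609·58 + 43·7171·57 + 18·7979·50 = 56313455.
56313455 mod 566509 = 229064.

229064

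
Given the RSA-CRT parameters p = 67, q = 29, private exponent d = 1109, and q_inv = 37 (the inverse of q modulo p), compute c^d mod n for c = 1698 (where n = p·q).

d_p = d mod (p−1) = 1109 mod 66 = 53; d_q = d mod (q−1) = 17.
m₁ = c^(d_p) mod p: c ≡ 23 (mod 67), and 23^53 mod 67 = 33.
m₂ = c^(d_q) mod q: c ≡ 16 (mod 29), and 16^17 mod 29 = 7.
h = q_inv·(m₁ − m₂) mod p = 37·(33 − 7) mod 67 = 24.
m = m₂ + h·q = 7 + 24·29 = 703.

703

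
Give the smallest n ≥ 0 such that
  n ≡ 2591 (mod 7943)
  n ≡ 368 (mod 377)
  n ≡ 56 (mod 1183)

gcd(7943, 377) = 13 and 13 | (368 − 2591), so the pair is consistent; merging gives n ≡ 129679 (mod 230347), where 230347 = lcm(7943, 377).
gcd(230347, 1183) = 169 and 169 | (56 − 129679), so the pair is consistent; merging gives n ≡ 590373 (mod 1612429), where 1612429 = lcm(230347, 1183).
The solution is unique modulo lcm(7943, 377, 1183) = 1612429.

590373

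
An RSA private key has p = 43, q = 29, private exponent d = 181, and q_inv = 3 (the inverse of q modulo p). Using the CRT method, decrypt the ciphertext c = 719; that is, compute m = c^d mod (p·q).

d_p = d mod (p−1) = 181 mod 42 = 13; d_q = d mod (q−1) = 13.
m₁ = c^(d_p) mod p: c ≡ 31 (mod 43), and 31^13 mod 43 = 40.
m₂ = c^(d_q) mod q: c ≡ 23 (mod 29), and 23^13 mod 29 = 24.
h = q_inv·(m₁ − m₂) mod p = 3·(40 − 24) mod 43 = 5.
m = m₂ + h·q = 24 + 5·29 = 169.

169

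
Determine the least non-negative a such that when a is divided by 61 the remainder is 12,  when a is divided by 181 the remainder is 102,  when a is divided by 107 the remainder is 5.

The moduli are pairwise coprime; N = 61·181·107 = 1181387.
N/61 = 19367; 19367 ≡ 30 (mod 61); 30·59 ≡ 1, so inverse 59.
N/181 = 6527; 6527 ≡ 11 (mod 181); 11·33 ≡ 1, so inverse 33.
N/107 = 11041; 11041 ≡ 20 (mod 107); 20·91 ≡ 1, so inverse 91.
a ≡ 12·19367·59 + 102·6527·33 + 5·11041·91 = 40705373.
40705373 mod 1181387 = 538215.

538215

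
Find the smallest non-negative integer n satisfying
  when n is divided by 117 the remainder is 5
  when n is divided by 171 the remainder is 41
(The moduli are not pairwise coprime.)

gcd(117, 171) = 9 and 9 | (41 − 5), so the pair is consistent; merging gives n ≡ 1409 (mod 2223), where 2223 = lcm(117, 171).
The solution is unique modulo lcm(117, 171) = 2223.

1409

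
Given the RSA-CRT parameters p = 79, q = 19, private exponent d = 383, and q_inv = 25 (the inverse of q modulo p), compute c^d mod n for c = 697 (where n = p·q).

d_p = d mod (p−1) = 383 mod 78 = 71; d_q = d mod (q−1) = 5.
m₁ = c^(d_p) mod p: c ≡ 65 (mod 79), and 65^71 mod 79 = 46.
m₂ = c^(d_q) mod q: c ≡ 13 (mod 19), and 13^5 mod 19 = 14.
h = q_inv·(m₁ − m₂) mod p = 25·(46 − 14) mod 79 = 10.
m = m₂ + h·q = 14 + 10·19 = 204.

204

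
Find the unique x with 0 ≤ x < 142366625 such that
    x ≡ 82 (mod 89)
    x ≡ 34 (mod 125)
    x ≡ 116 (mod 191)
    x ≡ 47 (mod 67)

18727284

Combine the congruences pairwise.
From x ≡ 82 (mod 89) write x = 82 + 89t. Substituting into x ≡ 34 (mod 125) gives 89t ≡ 77 (mod 125), and since 89⁻¹ ≡ 59 (mod 125), t ≡ 43. Hence x ≡ 82 + 89·43 = 3909 (mod 11125).
From x ≡ 3909 (mod 11125) write x = 3909 + 11125t. Substituting into x ≡ 116 (mod 191) gives 11125t ≡ 27 (mod 191), and since 47⁻¹ ≡ 126 (mod 191), t ≡ 155. Hence x ≡ 3909 + 11125·155 = 1728284 (mod 2124875).
From x ≡ 1728284 (mod 2124875) write x = 1728284 + 2124875t. Substituting into x ≡ 47 (mod 67) gives 2124875t ≡ 28 (mod 67), and since 37⁻¹ ≡ 29 (mod 67), t ≡ 8. Hence x ≡ 1728284 + 2124875·8 = 18727284 (mod 142366625).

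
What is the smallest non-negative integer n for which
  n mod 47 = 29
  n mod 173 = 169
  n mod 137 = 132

From n ≡ 29 (mod 47) write n = 29 + 47t. Substituting into n ≡ 169 (mod 173) gives 47t ≡ 140 (mod 173), and since 47⁻¹ ≡ 81 (mod 173), t ≡ 95. Hence n ≡ 29 + 47·95 = 4494 (mod 8131).
From n ≡ 4494 (mod 8131) write n = 4494 + 8131t. Substituting into n ≡ 132 (mod 137) gives 8131t ≡ 22 (mod 137), and since 48⁻¹ ≡ 20 (mod 137), t ≡ 29. Hence n ≡ 4494 + 8131·29 = 240293 (mod 1113947).

240293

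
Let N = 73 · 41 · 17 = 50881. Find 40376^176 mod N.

12547

Mod 73: 40376 ≡ 7; by Fermat, exponent reduces to 176 mod 72 = 32; 7^32 ≡ 64 (mod 73).
Mod 41: 40376 ≡ 32; by Fermat, exponent reduces to 176 mod 40 = 16; 32^16 ≡ 1 (mod 41).
Mod 17: 40376 ≡ 1; since 16 | 176, by Fermat 1^176 ≡ 1 (mod 17).
Combine by CRT: x ≡ 64 (mod 73), x ≡ 1 (mod 41), x ≡ 1 (mod 17) ⇒ x ≡ 12547 (mod 50881).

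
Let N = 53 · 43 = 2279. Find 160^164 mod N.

Mod 53: 160 ≡ 1; by Fermat, exponent reduces to 164 mod 52 = 8; 1^8 ≡ 1 (mod 53).
Mod 43: 160 ≡ 31; by Fermat, exponent reduces to 164 mod 42 = 38; 31^38 ≡ 13 (mod 43).
Combine by CRT: x ≡ 1 (mod 53), x ≡ 13 (mod 43) ⇒ x ≡ 1432 (mod 2279).

1432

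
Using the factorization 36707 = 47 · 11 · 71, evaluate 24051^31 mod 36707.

7980

Mod 47: 24051 ≡ 34; 34^31 ≡ 37 (mod 47).
Mod 11: 24051 ≡ 5; by Fermat, exponent reduces to 31 mod 10 = 1; 5^1 ≡ 5 (mod 11).
Mod 71: 24051 ≡ 53; 53^31 ≡ 28 (mod 71).
Combine by CRT: x ≡ 37 (mod 47), x ≡ 5 (mod 11), x ≡ 28 (mod 71) ⇒ x ≡ 7980 (mod 36707).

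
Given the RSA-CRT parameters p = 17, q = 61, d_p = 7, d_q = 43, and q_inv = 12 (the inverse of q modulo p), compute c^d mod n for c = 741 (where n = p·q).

m₁ = c^(d_p) mod p: c ≡ 10 (mod 17), and 10^7 mod 17 = 5.
m₂ = c^(d_q) mod q: c ≡ 9 (mod 61), and 9^43 mod 61 = 58.
h = q_inv·(m₁ − m₂) mod p = 12·(5 − 58) mod 17 = 10.
m = m₂ + h·q = 58 + 10·61 = 668.

668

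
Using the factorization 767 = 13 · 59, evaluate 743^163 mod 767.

258

Mod 13: 743 ≡ 2; by Fermat, exponent reduces to 163 mod 12 = 7; 2^7 ≡ 11 (mod 13).
Mod 59: 743 ≡ 35; by Fermat, exponent reduces to 163 mod 58 = 47; 35^47 ≡ 22 (mod 59).
Combine by CRT: x ≡ 11 (mod 13), x ≡ 22 (mod 59) ⇒ x ≡ 258 (mod 767).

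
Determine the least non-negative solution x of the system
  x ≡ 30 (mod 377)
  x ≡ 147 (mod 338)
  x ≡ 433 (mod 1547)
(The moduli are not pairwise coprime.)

687301

gcd(377, 338) = 13 and 13 | (147 − 30), so the pair is consistent; merging gives x ≡ 1161 (mod 9802), where 9802 = lcm(377, 338).
gcd(9802, 1547) = 13 and 13 | (433 − 1161), so the pair is consistent; merging gives x ≡ 687301 (mod 1166438), where 1166438 = lcm(9802, 1547).
The solution is unique modulo lcm(377, 338, 1547) = 1166438.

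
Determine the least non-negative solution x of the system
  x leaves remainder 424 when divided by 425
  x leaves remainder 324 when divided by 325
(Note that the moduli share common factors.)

Combine the congruences pairwise.
gcd(425, 325) = 25 and 25 | (324 − 424), so the pair is consistent; merging gives x ≡ 5524 (mod 5525), where 5525 = lcm(425, 325).
The solution is unique modulo lcm(425, 325) = 5525.

5524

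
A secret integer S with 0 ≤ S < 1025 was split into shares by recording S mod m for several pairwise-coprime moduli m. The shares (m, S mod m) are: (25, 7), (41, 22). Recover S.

432

From S ≡ 7 (mod 25) write S = 7 + 25t. Substituting into S ≡ 22 (mod 41) gives 25t ≡ 15 (mod 41), and since 25⁻¹ ≡ 23 (mod 41), t ≡ 17. Hence S ≡ 7 + 25·17 = 432 (mod 1025).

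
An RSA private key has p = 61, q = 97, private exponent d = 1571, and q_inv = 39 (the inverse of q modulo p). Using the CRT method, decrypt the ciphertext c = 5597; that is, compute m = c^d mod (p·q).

d_p = d mod (p−1) = 1571 mod 60 = 11; d_q = d mod (q−1) = 35.
m₁ = c^(d_p) mod p: c ≡ 46 (mod 61), and 46^11 mod 61 = 49.
m₂ = c^(d_q) mod q: c ≡ 68 (mod 97), and 68^35 mod 97 = 82.
h = q_inv·(m₁ − m₂) mod p = 39·(49 − 82) mod 61 = 55.
m = m₂ + h·q = 82 + 55·97 = 5417.

5417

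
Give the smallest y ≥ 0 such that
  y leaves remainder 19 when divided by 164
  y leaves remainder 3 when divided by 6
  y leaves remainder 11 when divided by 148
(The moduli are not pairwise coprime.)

gcd(164, 6) = 2 and 2 | (3 − 19), so the pair is consistent; merging gives y ≡ 183 (mod 492), where 492 = lcm(164, 6).
gcd(492, 148) = 4 and 4 | (11 − 183), so the pair is consistent; merging gives y ≡ 9039 (mod 18204), where 18204 = lcm(492, 148).
The solution is unique modulo lcm(164, 6, 148) = 18204.

9039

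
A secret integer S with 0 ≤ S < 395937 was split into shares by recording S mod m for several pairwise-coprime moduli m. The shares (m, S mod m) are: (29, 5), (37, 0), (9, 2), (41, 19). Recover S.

132941

From S ≡ 5 (mod 29) write S = 5 + 29t. Substituting into S ≡ 0 (mod 37) gives 29t ≡ 32 (mod 37), and since 29⁻¹ ≡ 23 (mod 37), t ≡ 33. Hence S ≡ 5 + 29·33 = 962 (mod 1073).
From S ≡ 962 (mod 1073) write S = 962 + 1073t. Substituting into S ≡ 2 (mod 9) gives 1073t ≡ 3 (mod 9), and since 2⁻¹ ≡ 5 (mod 9), t ≡ 6. Hence S ≡ 962 + 1073·6 = 7400 (mod 9657).
From S ≡ 7400 (mod 9657) write S = 7400 + 9657t. Substituting into S ≡ 19 (mod 41) gives 9657t ≡ 40 (mod 41), and since 22⁻¹ ≡ 28 (mod 41), t ≡ 13. Hence S ≡ 7400 + 9657·13 = 132941 (mod 395937).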